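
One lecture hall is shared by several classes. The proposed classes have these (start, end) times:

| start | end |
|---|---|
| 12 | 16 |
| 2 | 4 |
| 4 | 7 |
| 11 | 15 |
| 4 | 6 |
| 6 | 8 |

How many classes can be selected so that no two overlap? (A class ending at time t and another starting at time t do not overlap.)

Sort by end time and greedily take each interval whose start is ≥ the last chosen end.
By end time: (2,4), (4,6), (4,7), (6,8), (11,15), (12,16).
Pick (2,4); next start ≥ 4 → (4,6); next start ≥ 6 → (6,8); next start ≥ 8 → (11,15).
Selected 4 classes.

4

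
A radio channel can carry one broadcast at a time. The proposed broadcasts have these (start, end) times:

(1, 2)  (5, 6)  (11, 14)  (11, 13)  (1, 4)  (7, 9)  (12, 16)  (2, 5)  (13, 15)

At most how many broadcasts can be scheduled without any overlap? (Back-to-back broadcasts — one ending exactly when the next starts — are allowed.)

6

Order by finish time; keep every interval that doesn't clash with the previous kept one.
Sorted by end: (1,2)  (1,4)  (2,5)  (5,6)  (7,9)  (11,13)  (11,14)  (13,15)  (12,16)
take (1,2); skip (1,4); take (2,5); take (5,6); take (7,9); take (11,13); take (13,15).
Selected 6 broadcasts.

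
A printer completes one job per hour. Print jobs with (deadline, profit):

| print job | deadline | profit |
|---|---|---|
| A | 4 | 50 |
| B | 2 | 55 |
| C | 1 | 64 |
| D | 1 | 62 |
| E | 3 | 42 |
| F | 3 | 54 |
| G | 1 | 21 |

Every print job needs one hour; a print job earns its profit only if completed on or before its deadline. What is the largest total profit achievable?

223

By profit: C(d1,64), D(d1,62), B(d2,55), F(d3,54), A(d4,50), E(d3,42), G(d1,21)
C→slot 1; D skipped; B→slot 2; F→slot 3; A→slot 4; E skipped; G skipped.
Profit = 64 + 55 + 54 + 50 = 223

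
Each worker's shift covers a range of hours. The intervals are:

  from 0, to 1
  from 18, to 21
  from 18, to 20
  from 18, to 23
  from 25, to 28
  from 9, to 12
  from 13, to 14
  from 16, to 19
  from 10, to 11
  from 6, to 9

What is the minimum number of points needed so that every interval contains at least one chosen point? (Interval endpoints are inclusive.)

6

Sort by right endpoint; whenever an interval is uncovered, place a point at its right end.
Sorted: [0,1] [6,9] [10,11] [9,12] [13,14] [16,19] [18,20] [18,21] [18,23] [25,28]
{[0,1]} hit by 1; {[6,9]} hit by 9; {[10,11],[9,12]} hit by 11; {[13,14]} hit by 14; {[16,19],[18,20],[18,21],[18,23]} hit by 19; {[25,28]} hit by 28.
Points: 1, 9, 11, 14, 19, 28 (6 total).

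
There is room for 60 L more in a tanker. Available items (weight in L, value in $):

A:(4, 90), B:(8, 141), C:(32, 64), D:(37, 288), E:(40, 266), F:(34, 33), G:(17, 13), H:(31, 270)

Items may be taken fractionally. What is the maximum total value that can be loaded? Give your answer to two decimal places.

633.32

Order: A (90/4=22.50) > B (141/8=17.62) > H (270/31=8.71) > D (288/37=7.78) > E (266/40=6.65) > C (64/32=2.00) > F (33/34=0.97) > G (13/17=0.76)
Fill: take A (4 @ 90) → take B (8 @ 141) → take H (31 @ 270) → take 17/37 of D → 132.32; 60/60 used.
Total value = 633.32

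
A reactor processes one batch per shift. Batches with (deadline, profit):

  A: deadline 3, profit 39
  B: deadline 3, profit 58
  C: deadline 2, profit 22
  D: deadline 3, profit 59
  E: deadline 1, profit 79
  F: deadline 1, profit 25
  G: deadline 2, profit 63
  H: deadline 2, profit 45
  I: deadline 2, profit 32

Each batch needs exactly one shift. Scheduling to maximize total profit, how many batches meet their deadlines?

3

Sort by profit descending; place each in the latest free slot ≤ its deadline.
By profit: E(d1,79), G(d2,63), D(d3,59), B(d3,58), H(d2,45), A(d3,39), I(d2,32), F(d1,25), C(d2,22)
E→slot 1; G→slot 2; D→slot 3; B skipped; H skipped; A skipped; I skipped; F skipped; C skipped.
3 of 9 scheduled.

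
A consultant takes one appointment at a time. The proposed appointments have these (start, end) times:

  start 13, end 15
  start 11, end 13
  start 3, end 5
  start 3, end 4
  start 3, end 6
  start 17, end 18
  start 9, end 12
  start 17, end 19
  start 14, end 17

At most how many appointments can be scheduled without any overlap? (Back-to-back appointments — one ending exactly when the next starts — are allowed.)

4

By end time: (3,4), (3,5), (3,6), (9,12), (11,13), (13,15), (14,17), (17,18), (17,19).
Pick (3,4); next start ≥ 4 → (9,12); next start ≥ 12 → (13,15); next start ≥ 15 → (17,18).
Selected 4 appointments.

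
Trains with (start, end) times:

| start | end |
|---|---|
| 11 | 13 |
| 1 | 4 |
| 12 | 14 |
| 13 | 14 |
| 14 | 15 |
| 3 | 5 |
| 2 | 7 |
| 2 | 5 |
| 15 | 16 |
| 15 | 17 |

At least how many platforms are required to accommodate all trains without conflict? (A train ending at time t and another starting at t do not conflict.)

4

The answer is the maximum number of intervals overlapping at any instant.
starts: [1, 2, 2, 3, 11, 12, 13, 14, 15, 15]
ends:   [4, 5, 5, 7, 13, 14, 14, 15, 16, 17]
s1→1 s2→2 s2→3 s3→4  — peak 4.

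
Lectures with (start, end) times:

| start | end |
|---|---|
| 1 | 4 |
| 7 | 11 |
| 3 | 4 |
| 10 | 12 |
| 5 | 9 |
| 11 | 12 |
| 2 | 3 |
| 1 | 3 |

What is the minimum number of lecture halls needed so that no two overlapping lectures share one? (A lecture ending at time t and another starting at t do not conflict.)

3

Count concurrent intervals with a sweep; the peak is the room count.
Events (time:±→running): 1:+→1 1:+→2 2:+→3 … peak 3.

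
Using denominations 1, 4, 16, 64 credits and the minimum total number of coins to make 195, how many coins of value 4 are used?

0

Use the largest denomination that fits, subtract, and repeat.
195 = 3×64 + 3×1
Count of 4: 0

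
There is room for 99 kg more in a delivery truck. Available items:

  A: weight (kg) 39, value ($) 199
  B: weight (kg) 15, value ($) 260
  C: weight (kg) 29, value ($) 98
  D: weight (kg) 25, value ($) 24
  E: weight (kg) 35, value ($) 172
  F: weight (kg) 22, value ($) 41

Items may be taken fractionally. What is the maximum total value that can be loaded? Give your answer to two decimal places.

664.79

Ratios (sorted): B 17.33, A 5.10, E 4.91, C 3.38, F 1.86, D 0.96
take B (15 @ 260); take A (39 @ 199); take E (35 @ 172); take 10/29 of C → 33.79. Capacity used 99/99.
Total value = 664.79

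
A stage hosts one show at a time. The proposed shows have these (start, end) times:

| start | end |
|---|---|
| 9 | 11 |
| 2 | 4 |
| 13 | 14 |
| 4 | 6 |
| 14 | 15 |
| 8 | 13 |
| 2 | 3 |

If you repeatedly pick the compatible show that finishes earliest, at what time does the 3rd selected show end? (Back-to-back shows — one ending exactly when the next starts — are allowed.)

11

Sorted by end: (2,3)  (2,4)  (4,6)  (9,11)  (8,13)  (13,14)  (14,15)
take (2,3); take (4,6); take (9,11); take (13,14); take (14,15).
Selected: (2,3) (4,6) (9,11) (13,14) (14,15)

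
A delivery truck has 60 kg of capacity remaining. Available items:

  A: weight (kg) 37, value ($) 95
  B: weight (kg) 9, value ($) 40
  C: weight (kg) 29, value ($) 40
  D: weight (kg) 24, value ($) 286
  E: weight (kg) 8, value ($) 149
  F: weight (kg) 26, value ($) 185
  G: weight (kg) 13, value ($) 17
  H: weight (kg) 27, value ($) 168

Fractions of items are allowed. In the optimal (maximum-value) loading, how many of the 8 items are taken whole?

3

Greedy by value/weight ratio, highest first.
Order: E (149/8=18.62) > D (286/24=11.92) > F (185/26=7.12) > H (168/27=6.22) > B (40/9=4.44) > A (95/37=2.57) > C (40/29=1.38) > G (17/13=1.31)
Fill: take E (8 @ 149) → take D (24 @ 286) → take F (26 @ 185) → take 2/27 of H → 12.44; 60/60 used.
3 item(s) taken whole; one partial (take 2/27 of H).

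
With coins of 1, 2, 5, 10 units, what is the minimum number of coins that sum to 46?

6

46 = 4×10 + 1×5 + 1×1
Total coins = 4 + 1 + 1 = 6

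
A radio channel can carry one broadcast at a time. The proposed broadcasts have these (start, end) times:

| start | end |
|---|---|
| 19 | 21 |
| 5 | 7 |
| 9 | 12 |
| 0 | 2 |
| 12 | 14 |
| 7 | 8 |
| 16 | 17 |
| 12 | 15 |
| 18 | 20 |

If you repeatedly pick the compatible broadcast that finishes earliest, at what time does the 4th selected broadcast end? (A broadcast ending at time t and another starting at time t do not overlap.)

12

Order by finish time; keep every interval that doesn't clash with the previous kept one.
By end time: (0,2), (5,7), (7,8), (9,12), (12,14), (12,15), (16,17), (18,20), (19,21).
Pick (0,2); next start ≥ 2 → (5,7); next start ≥ 7 → (7,8); next start ≥ 8 → (9,12); next start ≥ 12 → (12,14); next start ≥ 14 → (16,17); next start ≥ 17 → (18,20).
Selected: (0,2) (5,7) (7,8) (9,12) (12,14) (16,17) (18,20)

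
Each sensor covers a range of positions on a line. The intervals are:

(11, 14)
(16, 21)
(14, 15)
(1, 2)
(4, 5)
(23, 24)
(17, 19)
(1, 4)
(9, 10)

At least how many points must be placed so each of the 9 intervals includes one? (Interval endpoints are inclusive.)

6

By right end: [1,2]  [1,4]  [4,5]  [9,10]  [11,14]  [14,15]  [17,19]  [16,21]  [23,24]
[1,2] uncovered → point at 2; [4,5] uncovered → point at 5; [9,10] uncovered → point at 10; [11,14] uncovered → point at 14; [17,19] uncovered → point at 19; [23,24] uncovered → point at 24.
Points: 2, 5, 10, 14, 19, 24 (6 total).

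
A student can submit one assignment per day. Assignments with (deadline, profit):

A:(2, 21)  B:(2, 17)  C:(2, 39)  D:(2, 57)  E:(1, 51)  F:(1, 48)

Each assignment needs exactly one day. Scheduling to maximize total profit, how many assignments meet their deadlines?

2

By profit: D(d2,57), E(d1,51), F(d1,48), C(d2,39), A(d2,21), B(d2,17)
D→slot 2; E→slot 1; F skipped; C skipped; A skipped; B skipped.
2 of 6 scheduled.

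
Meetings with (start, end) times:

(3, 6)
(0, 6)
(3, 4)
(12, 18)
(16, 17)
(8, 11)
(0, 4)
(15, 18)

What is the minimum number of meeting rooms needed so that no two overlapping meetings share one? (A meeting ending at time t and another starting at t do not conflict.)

starts: [0, 0, 3, 3, 8, 12, 15, 16]
ends:   [4, 4, 6, 6, 11, 17, 18, 18]
s0→1 s0→2 s3→3 s3→4  — peak 4.

4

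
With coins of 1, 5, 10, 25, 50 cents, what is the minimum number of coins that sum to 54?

Use the largest denomination that fits, subtract, and repeat.
54 − 1×50→4 − 4×1→0
Total coins = 1 + 4 = 5

5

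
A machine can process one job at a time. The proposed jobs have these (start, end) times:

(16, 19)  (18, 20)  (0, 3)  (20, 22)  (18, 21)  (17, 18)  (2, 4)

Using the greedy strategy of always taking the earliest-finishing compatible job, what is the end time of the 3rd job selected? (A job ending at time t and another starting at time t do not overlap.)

Greedy by earliest finish: after sorting by end time, pick each interval compatible with the last pick.
Sorted by end: (0,3)  (2,4)  (17,18)  (16,19)  (18,20)  (18,21)  (20,22)
take (0,3); take (17,18); take (18,20); skip (18,21); take (20,22).
Selected: (0,3) (17,18) (18,20) (20,22)

20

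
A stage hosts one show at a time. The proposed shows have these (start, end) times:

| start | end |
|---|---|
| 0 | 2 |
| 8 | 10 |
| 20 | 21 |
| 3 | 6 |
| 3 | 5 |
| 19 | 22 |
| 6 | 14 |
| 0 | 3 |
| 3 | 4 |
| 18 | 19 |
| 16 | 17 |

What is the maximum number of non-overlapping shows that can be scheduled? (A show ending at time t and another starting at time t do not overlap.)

Greedy by earliest finish: after sorting by end time, pick each interval compatible with the last pick.
By end time: (0,2), (0,3), (3,4), (3,5), (3,6), (8,10), (6,14), (16,17), (18,19), (20,21), (19,22).
Pick (0,2); next start ≥ 2 → (3,4); next start ≥ 4 → (8,10); next start ≥ 10 → (16,17); next start ≥ 17 → (18,19); next start ≥ 19 → (20,21).
Selected 6 shows.

6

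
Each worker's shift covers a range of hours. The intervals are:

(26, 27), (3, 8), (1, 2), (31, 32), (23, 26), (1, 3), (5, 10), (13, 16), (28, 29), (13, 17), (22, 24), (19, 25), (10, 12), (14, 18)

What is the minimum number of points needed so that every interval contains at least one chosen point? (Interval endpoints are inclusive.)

Sort by right endpoint; whenever an interval is uncovered, place a point at its right end.
Sorted: [1,2] [1,3] [3,8] [5,10] [10,12] [13,16] [13,17] [14,18] [22,24] [19,25] [23,26] [26,27] [28,29] [31,32]
{[1,2],[1,3]} hit by 2; {[3,8],[5,10]} hit by 8; {[10,12]} hit by 12; {[13,16],[13,17],[14,18]} hit by 16; {[22,24],[19,25],[23,26]} hit by 24; {[26,27]} hit by 27; {[28,29]} hit by 29; {[31,32]} hit by 32.
Points: 2, 8, 12, 16, 24, 27, 29, 32 (8 total).

8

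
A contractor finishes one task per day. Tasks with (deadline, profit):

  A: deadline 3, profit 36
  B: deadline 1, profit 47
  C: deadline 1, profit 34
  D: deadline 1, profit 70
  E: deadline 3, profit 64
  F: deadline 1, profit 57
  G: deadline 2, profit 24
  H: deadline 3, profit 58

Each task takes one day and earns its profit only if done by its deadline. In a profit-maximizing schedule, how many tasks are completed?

3

Profit order: D=70 E=64 H=58 F=57 B=47 A=36 C=34 G=24
Assign: D→slot 1, E→slot 3, H→slot 2, F skipped, B skipped, A skipped, C skipped, G skipped.
Slots: [1:D] [2:H] [3:E]
3 of 8 scheduled.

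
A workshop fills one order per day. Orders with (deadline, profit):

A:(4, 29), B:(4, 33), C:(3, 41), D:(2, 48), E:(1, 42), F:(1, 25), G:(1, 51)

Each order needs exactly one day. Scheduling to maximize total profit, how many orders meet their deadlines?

4

Profit order: G=51 D=48 E=42 C=41 B=33 A=29 F=25
Assign: G→slot 1, D→slot 2, E skipped, C→slot 3, B→slot 4, A skipped, F skipped.
Slots: [1:G] [2:D] [3:C] [4:B]
4 of 7 scheduled.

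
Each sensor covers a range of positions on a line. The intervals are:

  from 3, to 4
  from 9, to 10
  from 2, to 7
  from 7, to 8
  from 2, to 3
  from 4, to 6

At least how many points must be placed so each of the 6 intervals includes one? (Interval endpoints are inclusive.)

Sort by right endpoint; whenever an interval is uncovered, place a point at its right end.
Sorted: [2,3] [3,4] [4,6] [2,7] [7,8] [9,10]
{[2,3],[3,4]} hit by 3; {[4,6],[2,7]} hit by 6; {[7,8]} hit by 8; {[9,10]} hit by 10.
Points: 3, 6, 8, 10 (4 total).

4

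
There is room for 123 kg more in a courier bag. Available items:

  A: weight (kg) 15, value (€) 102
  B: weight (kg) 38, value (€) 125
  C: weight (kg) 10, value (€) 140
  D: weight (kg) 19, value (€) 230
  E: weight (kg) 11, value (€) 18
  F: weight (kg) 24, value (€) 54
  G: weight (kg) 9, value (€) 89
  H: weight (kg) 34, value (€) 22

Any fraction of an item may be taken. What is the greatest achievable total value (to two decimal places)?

753.09

Ratios (sorted): C 14.00, D 12.11, G 9.89, A 6.80, B 3.29, F 2.25, E 1.64, H 0.65
take C (10 @ 140); take D (19 @ 230); take G (9 @ 89); take A (15 @ 102); take B (38 @ 125); take F (24 @ 54); take 8/11 of E → 13.09. Capacity used 123/123.
Total value = 753.09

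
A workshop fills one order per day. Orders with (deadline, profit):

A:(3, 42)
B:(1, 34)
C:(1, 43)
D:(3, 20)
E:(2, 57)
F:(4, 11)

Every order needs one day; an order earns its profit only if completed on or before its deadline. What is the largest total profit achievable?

Profit order: E=57 C=43 A=42 B=34 D=20 F=11
Assign: E→slot 2, C→slot 1, A→slot 3, B skipped, D skipped, F→slot 4.
Slots: [1:C] [2:E] [3:A] [4:F]
Profit = 43 + 57 + 42 + 11 = 153

153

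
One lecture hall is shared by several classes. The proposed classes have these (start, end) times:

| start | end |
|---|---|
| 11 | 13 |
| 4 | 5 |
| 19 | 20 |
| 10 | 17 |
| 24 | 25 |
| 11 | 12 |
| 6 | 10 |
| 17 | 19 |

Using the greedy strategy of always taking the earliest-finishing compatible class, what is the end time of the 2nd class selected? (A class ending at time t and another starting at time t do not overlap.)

10

By end time: (4,5), (6,10), (11,12), (11,13), (10,17), (17,19), (19,20), (24,25).
Pick (4,5); next start ≥ 5 → (6,10); next start ≥ 10 → (11,12); next start ≥ 12 → (17,19); next start ≥ 19 → (19,20); next start ≥ 20 → (24,25).
Selected: (4,5) (6,10) (11,12) (17,19) (19,20) (24,25)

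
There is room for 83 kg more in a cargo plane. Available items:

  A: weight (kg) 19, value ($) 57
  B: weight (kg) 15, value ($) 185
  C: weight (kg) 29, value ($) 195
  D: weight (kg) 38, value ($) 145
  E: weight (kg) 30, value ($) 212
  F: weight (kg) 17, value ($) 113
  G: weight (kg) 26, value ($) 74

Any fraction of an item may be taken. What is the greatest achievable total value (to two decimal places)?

Greedy by value/weight ratio, highest first.
Order: B (185/15=12.33) > E (212/30=7.07) > C (195/29=6.72) > F (113/17=6.65) > D (145/38=3.82) > A (57/19=3.00) > G (74/26=2.85)
Fill: take B (15 @ 185) → take E (30 @ 212) → take C (29 @ 195) → take 9/17 of F → 59.82; 83/83 used.
Total value = 651.82

651.82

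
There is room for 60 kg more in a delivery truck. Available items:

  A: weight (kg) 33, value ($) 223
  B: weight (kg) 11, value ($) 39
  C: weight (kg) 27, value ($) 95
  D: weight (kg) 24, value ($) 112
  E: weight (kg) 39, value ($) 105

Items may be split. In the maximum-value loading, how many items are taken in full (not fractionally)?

Ratios (sorted): A 6.76, D 4.67, B 3.55, C 3.52, E 2.69
take A (33 @ 223); take D (24 @ 112); take 3/11 of B → 10.64. Capacity used 60/60.
2 item(s) taken whole; one partial (take 3/11 of B).

2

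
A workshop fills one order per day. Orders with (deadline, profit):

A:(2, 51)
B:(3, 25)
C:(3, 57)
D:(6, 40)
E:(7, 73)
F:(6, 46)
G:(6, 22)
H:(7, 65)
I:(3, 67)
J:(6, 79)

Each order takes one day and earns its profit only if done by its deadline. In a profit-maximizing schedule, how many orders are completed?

By profit: J(d6,79), E(d7,73), I(d3,67), H(d7,65), C(d3,57), A(d2,51), F(d6,46), D(d6,40), B(d3,25), G(d6,22)
J→slot 6; E→slot 7; I→slot 3; H→slot 5; C→slot 2; A→slot 1; F→slot 4; D skipped; B skipped; G skipped.
7 of 10 scheduled.

7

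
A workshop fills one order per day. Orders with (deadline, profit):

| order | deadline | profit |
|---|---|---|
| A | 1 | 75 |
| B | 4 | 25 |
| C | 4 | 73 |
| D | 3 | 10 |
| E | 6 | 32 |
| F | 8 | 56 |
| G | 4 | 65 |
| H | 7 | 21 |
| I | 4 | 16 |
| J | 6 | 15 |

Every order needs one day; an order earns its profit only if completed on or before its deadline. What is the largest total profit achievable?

Sort by profit descending; place each in the latest free slot ≤ its deadline.
Profit order: A=75 C=73 G=65 F=56 E=32 B=25 H=21 I=16 J=15 D=10
Assign: A→slot 1, C→slot 4, G→slot 3, F→slot 8, E→slot 6, B→slot 2, H→slot 7, I skipped, J→slot 5, D skipped.
Slots: [1:A] [2:B] [3:G] [4:C] [5:J] [6:E] [7:H] [8:F]
Profit = 75 + 25 + 65 + 73 + 15 + 32 + 21 + 56 = 362

362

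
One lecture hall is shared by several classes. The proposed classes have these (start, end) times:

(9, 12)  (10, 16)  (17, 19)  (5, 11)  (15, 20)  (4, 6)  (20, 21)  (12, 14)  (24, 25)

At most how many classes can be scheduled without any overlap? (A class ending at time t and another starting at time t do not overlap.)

Sorted by end: (4,6)  (5,11)  (9,12)  (12,14)  (10,16)  (17,19)  (15,20)  (20,21)  (24,25)
take (4,6); skip (5,11); take (9,12); take (12,14); take (17,19); skip (15,20); take (20,21); take (24,25).
Selected 6 classes.

6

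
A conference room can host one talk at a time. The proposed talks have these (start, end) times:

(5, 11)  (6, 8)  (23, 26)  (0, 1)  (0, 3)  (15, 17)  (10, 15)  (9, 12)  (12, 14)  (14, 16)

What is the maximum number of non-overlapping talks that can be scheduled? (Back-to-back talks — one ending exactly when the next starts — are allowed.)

6

Sorted by end: (0,1)  (0,3)  (6,8)  (5,11)  (9,12)  (12,14)  (10,15)  (14,16)  (15,17)  (23,26)
take (0,1); skip (0,3); take (6,8); skip (5,11); take (9,12); take (12,14); take (14,16); skip (15,17); take (23,26).
Selected 6 talks.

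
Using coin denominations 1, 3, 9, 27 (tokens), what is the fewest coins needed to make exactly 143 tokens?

Use the largest denomination that fits, subtract, and repeat.
143 − 5×27→8 − 2×3→2 − 2×1→0
Total coins = 5 + 2 + 2 = 9

9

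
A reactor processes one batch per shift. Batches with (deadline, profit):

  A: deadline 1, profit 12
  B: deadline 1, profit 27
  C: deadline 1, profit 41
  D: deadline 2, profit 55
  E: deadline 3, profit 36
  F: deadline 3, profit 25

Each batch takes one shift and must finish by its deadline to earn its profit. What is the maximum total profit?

132

Take jobs in profit order; each goes to the latest open slot no later than its deadline.
By profit: D(d2,55), C(d1,41), E(d3,36), B(d1,27), F(d3,25), A(d1,12)
D→slot 2; C→slot 1; E→slot 3; B skipped; F skipped; A skipped.
Profit = 41 + 55 + 36 = 132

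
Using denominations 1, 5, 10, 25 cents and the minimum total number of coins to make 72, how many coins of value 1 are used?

72 = 2×25 + 2×10 + 2×1
Count of 1: 2

2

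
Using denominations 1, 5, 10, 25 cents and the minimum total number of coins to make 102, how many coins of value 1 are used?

102 − 4×25→2 − 2×1→0
Count of 1: 2

2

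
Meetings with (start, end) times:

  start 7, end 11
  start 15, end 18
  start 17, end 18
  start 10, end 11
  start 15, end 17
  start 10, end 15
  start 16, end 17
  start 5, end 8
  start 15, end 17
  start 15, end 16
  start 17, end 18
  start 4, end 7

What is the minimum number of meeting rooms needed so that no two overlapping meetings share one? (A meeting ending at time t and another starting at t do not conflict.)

4

The answer is the maximum number of intervals overlapping at any instant.
starts: [4, 5, 7, 10, 10, 15, 15, 15, 15, 16, 17, 17]
ends:   [7, 8, 11, 11, 15, 16, 17, 17, 17, 18, 18, 18]
s4→1 s5→2 e7→1 s7→2 e8→1 s10→2 s10→3 e11→2 e11→1 e15→0 s15→1 s15→2 s15→3 s15→4  — peak 4.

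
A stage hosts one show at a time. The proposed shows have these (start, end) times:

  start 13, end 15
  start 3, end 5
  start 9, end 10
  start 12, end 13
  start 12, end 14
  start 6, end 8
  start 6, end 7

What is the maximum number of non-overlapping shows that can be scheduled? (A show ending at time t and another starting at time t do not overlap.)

Sort by end time and greedily take each interval whose start is ≥ the last chosen end.
Sorted by end: (3,5)  (6,7)  (6,8)  (9,10)  (12,13)  (12,14)  (13,15)
take (3,5); take (6,7); take (9,10); take (12,13); take (13,15).
Selected 5 shows.

5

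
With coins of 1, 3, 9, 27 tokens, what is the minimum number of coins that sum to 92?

6

Greedy: take as many of the largest coin as possible, then repeat with the remainder.
92 − 3×27→11 − 1×9→2 − 2×1→0
Total coins = 3 + 1 + 2 = 6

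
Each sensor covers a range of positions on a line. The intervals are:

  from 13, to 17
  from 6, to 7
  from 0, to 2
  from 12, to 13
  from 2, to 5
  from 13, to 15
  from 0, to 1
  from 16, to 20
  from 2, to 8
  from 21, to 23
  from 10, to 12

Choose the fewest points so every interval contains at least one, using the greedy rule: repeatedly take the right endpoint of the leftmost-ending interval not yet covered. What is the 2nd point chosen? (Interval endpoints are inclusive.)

5

Process intervals by earliest right end; each time one isn't hit yet, stab at its right endpoint.
Sorted: [0,1] [0,2] [2,5] [6,7] [2,8] [10,12] [12,13] [13,15] [13,17] [16,20] [21,23]
{[0,1],[0,2]} hit by 1; {[2,5]} hit by 5; {[6,7],[2,8]} hit by 7; {[10,12],[12,13]} hit by 12; {[13,15],[13,17]} hit by 15; {[16,20]} hit by 20; {[21,23]} hit by 23.
Points: 1, 5, 7, 12, 15, 20, 23 (7 total).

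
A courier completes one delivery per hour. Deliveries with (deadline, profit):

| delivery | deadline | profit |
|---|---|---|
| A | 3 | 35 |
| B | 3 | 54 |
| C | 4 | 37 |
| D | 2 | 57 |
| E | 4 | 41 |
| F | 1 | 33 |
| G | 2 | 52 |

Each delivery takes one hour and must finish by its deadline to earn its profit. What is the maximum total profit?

Profit order: D=57 B=54 G=52 E=41 C=37 A=35 F=33
Assign: D→slot 2, B→slot 3, G→slot 1, E→slot 4, C skipped, A skipped, F skipped.
Slots: [1:G] [2:D] [3:B] [4:E]
Profit = 52 + 57 + 54 + 41 = 204

204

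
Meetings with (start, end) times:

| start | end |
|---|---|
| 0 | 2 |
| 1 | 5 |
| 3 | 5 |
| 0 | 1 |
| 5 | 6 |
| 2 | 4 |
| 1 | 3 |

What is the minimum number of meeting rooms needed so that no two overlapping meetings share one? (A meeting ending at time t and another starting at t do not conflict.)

3

The answer is the maximum number of intervals overlapping at any instant.
starts: [0, 0, 1, 1, 2, 3, 5]
ends:   [1, 2, 3, 4, 5, 5, 6]
s0→1 s0→2 e1→1 s1→2 s1→3  — peak 3.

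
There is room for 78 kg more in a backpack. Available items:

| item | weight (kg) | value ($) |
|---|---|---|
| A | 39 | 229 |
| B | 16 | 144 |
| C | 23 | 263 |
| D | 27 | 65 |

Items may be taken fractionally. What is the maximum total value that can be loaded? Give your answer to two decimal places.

Order: C (263/23=11.43) > B (144/16=9.00) > A (229/39=5.87) > D (65/27=2.41)
Fill: take C (23 @ 263) → take B (16 @ 144) → take A (39 @ 229); 78/78 used.
Total value = 636.00

636.00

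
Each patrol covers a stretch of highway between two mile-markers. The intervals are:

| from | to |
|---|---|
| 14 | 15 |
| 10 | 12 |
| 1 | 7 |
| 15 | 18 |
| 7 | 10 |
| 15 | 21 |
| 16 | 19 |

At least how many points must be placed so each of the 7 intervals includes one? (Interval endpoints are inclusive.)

4

Process intervals by earliest right end; each time one isn't hit yet, stab at its right endpoint.
Sorted: [1,7] [7,10] [10,12] [14,15] [15,18] [16,19] [15,21]
{[1,7],[7,10]} hit by 7; {[10,12]} hit by 12; {[14,15],[15,18]} hit by 15; {[16,19],[15,21]} hit by 19.
Points: 7, 12, 15, 19 (4 total).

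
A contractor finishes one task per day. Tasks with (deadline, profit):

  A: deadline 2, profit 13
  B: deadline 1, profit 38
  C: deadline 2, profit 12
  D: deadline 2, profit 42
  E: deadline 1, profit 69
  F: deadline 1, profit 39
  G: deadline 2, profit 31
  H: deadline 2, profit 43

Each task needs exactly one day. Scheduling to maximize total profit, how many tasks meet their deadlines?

Take jobs in profit order; each goes to the latest open slot no later than its deadline.
By profit: E(d1,69), H(d2,43), D(d2,42), F(d1,39), B(d1,38), G(d2,31), A(d2,13), C(d2,12)
E→slot 1; H→slot 2; D skipped; F skipped; B skipped; G skipped; A skipped; C skipped.
2 of 8 scheduled.

2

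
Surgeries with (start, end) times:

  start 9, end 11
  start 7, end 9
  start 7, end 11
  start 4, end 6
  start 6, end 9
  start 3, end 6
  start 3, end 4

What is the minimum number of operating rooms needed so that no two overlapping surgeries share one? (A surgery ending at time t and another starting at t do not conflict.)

Count concurrent intervals with a sweep; the peak is the room count.
starts: [3, 3, 4, 6, 7, 7, 9]
ends:   [4, 6, 6, 9, 9, 11, 11]
s3→1 s3→2 e4→1 s4→2 e6→1 e6→0 s6→1 s7→2 s7→3  — peak 3.

3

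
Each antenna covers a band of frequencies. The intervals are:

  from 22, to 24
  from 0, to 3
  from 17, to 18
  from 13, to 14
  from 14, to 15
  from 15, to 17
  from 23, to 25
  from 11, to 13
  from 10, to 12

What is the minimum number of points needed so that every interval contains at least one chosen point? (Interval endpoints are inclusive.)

5

Process intervals by earliest right end; each time one isn't hit yet, stab at its right endpoint.
Sorted: [0,3] [10,12] [11,13] [13,14] [14,15] [15,17] [17,18] [22,24] [23,25]
{[0,3]} hit by 3; {[10,12],[11,13]} hit by 12; {[13,14],[14,15]} hit by 14; {[15,17],[17,18]} hit by 17; {[22,24],[23,25]} hit by 24.
Points: 3, 12, 14, 17, 24 (5 total).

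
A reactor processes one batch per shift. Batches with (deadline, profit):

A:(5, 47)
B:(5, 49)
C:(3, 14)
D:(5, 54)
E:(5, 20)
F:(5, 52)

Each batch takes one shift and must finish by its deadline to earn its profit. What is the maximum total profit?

222

Sort by profit descending; place each in the latest free slot ≤ its deadline.
By profit: D(d5,54), F(d5,52), B(d5,49), A(d5,47), E(d5,20), C(d3,14)
D→slot 5; F→slot 4; B→slot 3; A→slot 2; E→slot 1; C skipped.
Profit = 20 + 47 + 49 + 52 + 54 = 222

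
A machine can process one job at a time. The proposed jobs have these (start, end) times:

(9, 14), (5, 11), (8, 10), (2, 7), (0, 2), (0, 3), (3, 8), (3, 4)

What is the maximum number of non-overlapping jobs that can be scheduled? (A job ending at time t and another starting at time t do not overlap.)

Order by finish time; keep every interval that doesn't clash with the previous kept one.
By end time: (0,2), (0,3), (3,4), (2,7), (3,8), (8,10), (5,11), (9,14).
Pick (0,2); next start ≥ 2 → (3,4); next start ≥ 4 → (8,10).
Selected 3 jobs.

3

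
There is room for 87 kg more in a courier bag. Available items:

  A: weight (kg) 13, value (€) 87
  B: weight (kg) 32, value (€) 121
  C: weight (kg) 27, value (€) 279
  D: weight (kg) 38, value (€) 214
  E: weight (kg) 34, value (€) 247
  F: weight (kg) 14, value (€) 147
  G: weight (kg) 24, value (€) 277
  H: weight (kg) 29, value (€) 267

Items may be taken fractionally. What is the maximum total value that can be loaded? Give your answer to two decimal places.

Sort by value per unit weight and fill in that order.
Order: G (277/24=11.54) > F (147/14=10.50) > C (279/27=10.33) > H (267/29=9.21) > E (247/34=7.26) > A (87/13=6.69) > D (214/38=5.63) > B (121/32=3.78)
Fill: take G (24 @ 277) → take F (14 @ 147) → take C (27 @ 279) → take 22/29 of H → 202.55; 87/87 used.
Total value = 905.55

905.55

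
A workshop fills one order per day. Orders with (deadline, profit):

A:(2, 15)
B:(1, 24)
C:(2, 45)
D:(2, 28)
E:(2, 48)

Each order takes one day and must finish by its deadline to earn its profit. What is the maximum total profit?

93

Take jobs in profit order; each goes to the latest open slot no later than its deadline.
Profit order: E=48 C=45 D=28 B=24 A=15
Assign: E→slot 2, C→slot 1, D skipped, B skipped, A skipped.
Slots: [1:C] [2:E]
Profit = 45 + 48 = 93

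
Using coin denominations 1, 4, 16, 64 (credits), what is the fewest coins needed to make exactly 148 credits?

4

148 = 2×64 + 1×16 + 1×4
Total coins = 2 + 1 + 1 = 4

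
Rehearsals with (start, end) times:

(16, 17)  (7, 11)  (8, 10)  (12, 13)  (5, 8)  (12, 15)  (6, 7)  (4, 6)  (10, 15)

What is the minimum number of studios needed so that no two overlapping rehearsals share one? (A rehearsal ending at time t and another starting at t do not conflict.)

3

starts: [4, 5, 6, 7, 8, 10, 12, 12, 16]
ends:   [6, 7, 8, 10, 11, 13, 15, 15, 17]
s4→1 s5→2 e6→1 s6→2 e7→1 s7→2 e8→1 s8→2 e10→1 s10→2 e11→1 s12→2 s12→3  — peak 3.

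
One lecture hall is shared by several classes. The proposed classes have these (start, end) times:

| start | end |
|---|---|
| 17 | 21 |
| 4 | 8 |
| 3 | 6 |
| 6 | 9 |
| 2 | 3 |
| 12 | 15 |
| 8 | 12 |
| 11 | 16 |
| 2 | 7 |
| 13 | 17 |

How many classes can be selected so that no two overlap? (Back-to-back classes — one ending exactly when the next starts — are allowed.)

5

By end time: (2,3), (3,6), (2,7), (4,8), (6,9), (8,12), (12,15), (11,16), (13,17), (17,21).
Pick (2,3); next start ≥ 3 → (3,6); next start ≥ 6 → (6,9); next start ≥ 9 → (12,15); next start ≥ 15 → (17,21).
Selected 5 classes.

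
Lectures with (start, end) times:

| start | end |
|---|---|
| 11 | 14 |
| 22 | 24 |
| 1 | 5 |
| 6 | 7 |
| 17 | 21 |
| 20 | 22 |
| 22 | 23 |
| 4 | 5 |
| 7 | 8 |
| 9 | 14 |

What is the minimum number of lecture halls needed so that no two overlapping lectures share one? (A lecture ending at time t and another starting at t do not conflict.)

starts: [1, 4, 6, 7, 9, 11, 17, 20, 22, 22]
ends:   [5, 5, 7, 8, 14, 14, 21, 22, 23, 24]
s1→1 s4→2  — peak 2.

2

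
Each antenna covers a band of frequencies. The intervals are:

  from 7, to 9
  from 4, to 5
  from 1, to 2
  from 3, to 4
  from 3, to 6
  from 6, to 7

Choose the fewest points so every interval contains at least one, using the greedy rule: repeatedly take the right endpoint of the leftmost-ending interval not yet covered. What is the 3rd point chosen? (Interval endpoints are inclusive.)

Process intervals by earliest right end; each time one isn't hit yet, stab at its right endpoint.
By right end: [1,2]  [3,4]  [4,5]  [3,6]  [6,7]  [7,9]
[1,2] uncovered → point at 2; [3,4] uncovered → point at 4; [6,7] uncovered → point at 7.
Points: 2, 4, 7 (3 total).

7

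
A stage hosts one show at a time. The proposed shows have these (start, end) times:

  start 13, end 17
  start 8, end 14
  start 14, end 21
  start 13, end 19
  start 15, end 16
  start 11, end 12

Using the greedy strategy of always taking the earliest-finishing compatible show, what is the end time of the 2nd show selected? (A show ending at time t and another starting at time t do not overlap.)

16

Sorted by end: (11,12)  (8,14)  (15,16)  (13,17)  (13,19)  (14,21)
take (11,12); take (15,16); skip (13,17); skip (13,19).
Selected: (11,12) (15,16)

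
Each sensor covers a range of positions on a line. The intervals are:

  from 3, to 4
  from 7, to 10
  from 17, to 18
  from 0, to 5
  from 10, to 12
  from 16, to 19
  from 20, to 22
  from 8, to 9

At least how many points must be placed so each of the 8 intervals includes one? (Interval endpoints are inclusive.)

5

Sort by right endpoint; whenever an interval is uncovered, place a point at its right end.
Sorted: [3,4] [0,5] [8,9] [7,10] [10,12] [17,18] [16,19] [20,22]
{[3,4],[0,5]} hit by 4; {[8,9],[7,10]} hit by 9; {[10,12]} hit by 12; {[17,18],[16,19]} hit by 18; {[20,22]} hit by 22.
Points: 4, 9, 12, 18, 22 (5 total).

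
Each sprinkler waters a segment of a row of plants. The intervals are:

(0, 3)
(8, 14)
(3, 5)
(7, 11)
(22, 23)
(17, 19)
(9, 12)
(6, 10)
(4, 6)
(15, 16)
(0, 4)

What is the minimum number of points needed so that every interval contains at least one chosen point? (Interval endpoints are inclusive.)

Sorted: [0,3] [0,4] [3,5] [4,6] [6,10] [7,11] [9,12] [8,14] [15,16] [17,19] [22,23]
{[0,3],[0,4],[3,5]} hit by 3; {[4,6],[6,10]} hit by 6; {[7,11],[9,12],[8,14]} hit by 11; {[15,16]} hit by 16; {[17,19]} hit by 19; {[22,23]} hit by 23.
Points: 3, 6, 11, 16, 19, 23 (6 total).

6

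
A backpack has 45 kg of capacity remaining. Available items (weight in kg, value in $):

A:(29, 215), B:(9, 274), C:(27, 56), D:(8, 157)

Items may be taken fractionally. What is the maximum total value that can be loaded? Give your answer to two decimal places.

638.59

Order: B (274/9=30.44) > D (157/8=19.62) > A (215/29=7.41) > C (56/27=2.07)
Fill: take B (9 @ 274) → take D (8 @ 157) → take 28/29 of A → 207.59; 45/45 used.
Total value = 638.59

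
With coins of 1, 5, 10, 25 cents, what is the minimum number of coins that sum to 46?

4

46 = 1×25 + 2×10 + 1×1
Total coins = 1 + 2 + 1 = 4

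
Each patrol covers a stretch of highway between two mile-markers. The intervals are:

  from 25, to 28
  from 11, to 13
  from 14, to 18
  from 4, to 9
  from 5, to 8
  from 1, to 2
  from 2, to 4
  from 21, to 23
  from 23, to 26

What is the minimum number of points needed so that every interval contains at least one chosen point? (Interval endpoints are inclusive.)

Sorted: [1,2] [2,4] [5,8] [4,9] [11,13] [14,18] [21,23] [23,26] [25,28]
{[1,2],[2,4]} hit by 2; {[5,8],[4,9]} hit by 8; {[11,13]} hit by 13; {[14,18]} hit by 18; {[21,23],[23,26]} hit by 23; {[25,28]} hit by 28.
Points: 2, 8, 13, 18, 23, 28 (6 total).

6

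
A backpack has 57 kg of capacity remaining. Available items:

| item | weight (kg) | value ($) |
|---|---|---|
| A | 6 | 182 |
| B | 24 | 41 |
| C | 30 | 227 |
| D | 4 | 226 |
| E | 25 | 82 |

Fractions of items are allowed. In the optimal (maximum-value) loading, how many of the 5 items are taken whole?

Greedy by value/weight ratio, highest first.
Order: D (226/4=56.50) > A (182/6=30.33) > C (227/30=7.57) > E (82/25=3.28) > B (41/24=1.71)
Fill: take D (4 @ 226) → take A (6 @ 182) → take C (30 @ 227) → take 17/25 of E → 55.76; 57/57 used.
3 item(s) taken whole; one partial (take 17/25 of E).

3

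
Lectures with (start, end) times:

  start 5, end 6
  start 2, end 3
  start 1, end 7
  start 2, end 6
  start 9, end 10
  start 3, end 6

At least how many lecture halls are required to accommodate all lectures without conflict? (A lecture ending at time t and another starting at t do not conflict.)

4

Events (time:±→running): 1:+→1 2:+→2 2:+→3 3:-→2 3:+→3 5:+→4 … peak 4.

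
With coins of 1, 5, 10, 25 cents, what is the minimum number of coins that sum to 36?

36 = 1×25 + 1×10 + 1×1
Total coins = 1 + 1 + 1 = 3

3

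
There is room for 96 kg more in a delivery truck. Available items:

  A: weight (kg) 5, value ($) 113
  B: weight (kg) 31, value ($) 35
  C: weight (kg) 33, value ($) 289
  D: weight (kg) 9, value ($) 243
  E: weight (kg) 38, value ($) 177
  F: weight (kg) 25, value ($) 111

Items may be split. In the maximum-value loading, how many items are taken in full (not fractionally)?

Ratios (sorted): D 27.00, A 22.60, C 8.76, E 4.66, F 4.44, B 1.13
take D (9 @ 243); take A (5 @ 113); take C (33 @ 289); take E (38 @ 177); take 11/25 of F → 48.84. Capacity used 96/96.
4 item(s) taken whole; one partial (take 11/25 of F).

4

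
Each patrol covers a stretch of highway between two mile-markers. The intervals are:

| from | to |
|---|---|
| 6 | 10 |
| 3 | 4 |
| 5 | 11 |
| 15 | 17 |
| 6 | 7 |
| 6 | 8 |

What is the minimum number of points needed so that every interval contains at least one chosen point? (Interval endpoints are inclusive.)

Sort by right endpoint; whenever an interval is uncovered, place a point at its right end.
Sorted: [3,4] [6,7] [6,8] [6,10] [5,11] [15,17]
{[3,4]} hit by 4; {[6,7],[6,8],[6,10],[5,11]} hit by 7; {[15,17]} hit by 17.
Points: 4, 7, 17 (3 total).

3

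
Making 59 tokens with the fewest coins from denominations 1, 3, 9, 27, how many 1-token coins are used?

2

Greedy: take as many of the largest coin as possible, then repeat with the remainder.
59 − 2×27→5 − 1×3→2 − 2×1→0
Count of 1: 2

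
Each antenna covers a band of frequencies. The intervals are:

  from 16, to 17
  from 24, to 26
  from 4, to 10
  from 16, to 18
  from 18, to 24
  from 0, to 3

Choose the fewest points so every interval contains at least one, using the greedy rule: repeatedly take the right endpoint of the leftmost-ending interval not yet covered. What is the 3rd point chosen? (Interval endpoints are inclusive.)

17

Sort by right endpoint; whenever an interval is uncovered, place a point at its right end.
By right end: [0,3]  [4,10]  [16,17]  [16,18]  [18,24]  [24,26]
[0,3] uncovered → point at 3; [4,10] uncovered → point at 10; [16,17] uncovered → point at 17; [18,24] uncovered → point at 24.
Points: 3, 10, 17, 24 (4 total).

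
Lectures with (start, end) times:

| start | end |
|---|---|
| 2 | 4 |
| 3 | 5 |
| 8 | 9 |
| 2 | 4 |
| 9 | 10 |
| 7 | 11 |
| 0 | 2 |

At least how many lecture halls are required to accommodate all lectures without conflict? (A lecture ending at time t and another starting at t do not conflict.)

Events (time:±→running): 0:+→1 2:-→0 2:+→1 2:+→2 3:+→3 … peak 3.

3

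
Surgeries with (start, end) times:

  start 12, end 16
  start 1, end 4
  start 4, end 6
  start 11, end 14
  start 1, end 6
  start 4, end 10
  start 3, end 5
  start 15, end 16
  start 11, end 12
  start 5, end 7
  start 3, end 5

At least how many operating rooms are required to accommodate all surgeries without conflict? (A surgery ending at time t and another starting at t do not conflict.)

5

The answer is the maximum number of intervals overlapping at any instant.
starts: [1, 1, 3, 3, 4, 4, 5, 11, 11, 12, 15]
ends:   [4, 5, 5, 6, 6, 7, 10, 12, 14, 16, 16]
s1→1 s1→2 s3→3 s3→4 e4→3 s4→4 s4→5  — peak 5.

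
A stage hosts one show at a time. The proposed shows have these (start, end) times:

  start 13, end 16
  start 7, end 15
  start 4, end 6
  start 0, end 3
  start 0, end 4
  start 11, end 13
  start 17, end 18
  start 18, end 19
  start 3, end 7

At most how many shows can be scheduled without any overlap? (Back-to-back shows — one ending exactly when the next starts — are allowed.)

6

Sort by end time and greedily take each interval whose start is ≥ the last chosen end.
Sorted by end: (0,3)  (0,4)  (4,6)  (3,7)  (11,13)  (7,15)  (13,16)  (17,18)  (18,19)
take (0,3); take (4,6); skip (3,7); take (11,13); skip (7,15); take (13,16); take (17,18); take (18,19).
Selected 6 shows.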